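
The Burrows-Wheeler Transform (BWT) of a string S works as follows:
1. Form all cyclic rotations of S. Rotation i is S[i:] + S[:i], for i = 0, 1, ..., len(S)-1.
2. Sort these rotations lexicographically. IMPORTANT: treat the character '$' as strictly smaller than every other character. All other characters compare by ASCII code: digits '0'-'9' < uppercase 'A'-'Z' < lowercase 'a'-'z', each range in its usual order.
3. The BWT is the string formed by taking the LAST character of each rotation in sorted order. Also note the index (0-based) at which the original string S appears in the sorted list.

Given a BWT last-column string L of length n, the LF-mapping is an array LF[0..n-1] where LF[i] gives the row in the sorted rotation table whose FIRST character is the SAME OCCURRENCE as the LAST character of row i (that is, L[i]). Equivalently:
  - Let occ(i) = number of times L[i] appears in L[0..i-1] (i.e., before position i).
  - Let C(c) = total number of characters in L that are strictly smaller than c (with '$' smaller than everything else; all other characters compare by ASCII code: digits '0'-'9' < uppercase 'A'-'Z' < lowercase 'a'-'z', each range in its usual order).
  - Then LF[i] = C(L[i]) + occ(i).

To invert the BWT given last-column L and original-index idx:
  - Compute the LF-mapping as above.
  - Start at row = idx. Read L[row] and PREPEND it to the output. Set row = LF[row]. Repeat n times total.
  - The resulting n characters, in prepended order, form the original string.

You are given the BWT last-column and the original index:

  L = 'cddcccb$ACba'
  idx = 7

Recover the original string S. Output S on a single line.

LF mapping: 6 10 11 7 8 9 4 0 1 2 5 3
Walk LF starting at row 7, prepending L[row]:
  step 1: row=7, L[7]='$', prepend. Next row=LF[7]=0
  step 2: row=0, L[0]='c', prepend. Next row=LF[0]=6
  step 3: row=6, L[6]='b', prepend. Next row=LF[6]=4
  step 4: row=4, L[4]='c', prepend. Next row=LF[4]=8
  step 5: row=8, L[8]='A', prepend. Next row=LF[8]=1
  step 6: row=1, L[1]='d', prepend. Next row=LF[1]=10
  step 7: row=10, L[10]='b', prepend. Next row=LF[10]=5
  step 8: row=5, L[5]='c', prepend. Next row=LF[5]=9
  step 9: row=9, L[9]='C', prepend. Next row=LF[9]=2
  step 10: row=2, L[2]='d', prepend. Next row=LF[2]=11
  step 11: row=11, L[11]='a', prepend. Next row=LF[11]=3
  step 12: row=3, L[3]='c', prepend. Next row=LF[3]=7
Reversed output: cadCcbdAcbc$

Answer: cadCcbdAcbc$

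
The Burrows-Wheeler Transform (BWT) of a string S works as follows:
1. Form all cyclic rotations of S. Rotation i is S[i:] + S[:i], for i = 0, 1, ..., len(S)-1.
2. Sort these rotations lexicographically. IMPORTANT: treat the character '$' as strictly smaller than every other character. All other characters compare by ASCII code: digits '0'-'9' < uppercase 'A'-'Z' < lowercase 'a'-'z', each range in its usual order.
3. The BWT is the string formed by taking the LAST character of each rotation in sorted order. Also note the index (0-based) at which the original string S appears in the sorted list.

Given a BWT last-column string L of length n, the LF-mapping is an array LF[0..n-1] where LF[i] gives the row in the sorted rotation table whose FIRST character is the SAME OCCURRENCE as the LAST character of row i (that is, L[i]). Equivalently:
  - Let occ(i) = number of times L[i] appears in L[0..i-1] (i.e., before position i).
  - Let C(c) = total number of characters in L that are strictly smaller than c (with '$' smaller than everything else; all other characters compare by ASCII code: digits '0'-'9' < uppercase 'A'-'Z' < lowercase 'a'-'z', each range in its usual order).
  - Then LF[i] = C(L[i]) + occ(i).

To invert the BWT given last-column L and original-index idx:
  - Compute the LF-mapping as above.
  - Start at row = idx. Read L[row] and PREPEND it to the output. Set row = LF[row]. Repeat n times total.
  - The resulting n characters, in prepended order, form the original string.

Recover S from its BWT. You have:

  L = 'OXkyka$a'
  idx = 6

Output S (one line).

LF mapping: 1 2 5 7 6 3 0 4
Walk LF starting at row 6, prepending L[row]:
  step 1: row=6, L[6]='$', prepend. Next row=LF[6]=0
  step 2: row=0, L[0]='O', prepend. Next row=LF[0]=1
  step 3: row=1, L[1]='X', prepend. Next row=LF[1]=2
  step 4: row=2, L[2]='k', prepend. Next row=LF[2]=5
  step 5: row=5, L[5]='a', prepend. Next row=LF[5]=3
  step 6: row=3, L[3]='y', prepend. Next row=LF[3]=7
  step 7: row=7, L[7]='a', prepend. Next row=LF[7]=4
  step 8: row=4, L[4]='k', prepend. Next row=LF[4]=6
Reversed output: kayakXO$

Answer: kayakXO$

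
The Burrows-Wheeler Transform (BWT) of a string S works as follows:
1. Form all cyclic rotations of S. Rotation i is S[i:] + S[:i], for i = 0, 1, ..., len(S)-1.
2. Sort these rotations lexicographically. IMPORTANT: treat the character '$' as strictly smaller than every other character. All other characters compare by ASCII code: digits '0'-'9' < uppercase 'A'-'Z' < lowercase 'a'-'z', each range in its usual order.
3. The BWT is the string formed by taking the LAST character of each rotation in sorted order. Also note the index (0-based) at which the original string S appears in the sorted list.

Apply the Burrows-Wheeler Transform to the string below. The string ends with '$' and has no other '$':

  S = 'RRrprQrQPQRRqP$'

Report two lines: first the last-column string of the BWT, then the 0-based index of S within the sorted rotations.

Answer: PqQrPrQ$RRrRQpR
7

Derivation:
All 15 rotations (rotation i = S[i:]+S[:i]):
  rot[0] = RRrprQrQPQRRqP$
  rot[1] = RrprQrQPQRRqP$R
  rot[2] = rprQrQPQRRqP$RR
  rot[3] = prQrQPQRRqP$RRr
  rot[4] = rQrQPQRRqP$RRrp
  rot[5] = QrQPQRRqP$RRrpr
  rot[6] = rQPQRRqP$RRrprQ
  rot[7] = QPQRRqP$RRrprQr
  rot[8] = PQRRqP$RRrprQrQ
  rot[9] = QRRqP$RRrprQrQP
  rot[10] = RRqP$RRrprQrQPQ
  rot[11] = RqP$RRrprQrQPQR
  rot[12] = qP$RRrprQrQPQRR
  rot[13] = P$RRrprQrQPQRRq
  rot[14] = $RRrprQrQPQRRqP
Sorted (with $ < everything):
  sorted[0] = $RRrprQrQPQRRqP  (last char: 'P')
  sorted[1] = P$RRrprQrQPQRRq  (last char: 'q')
  sorted[2] = PQRRqP$RRrprQrQ  (last char: 'Q')
  sorted[3] = QPQRRqP$RRrprQr  (last char: 'r')
  sorted[4] = QRRqP$RRrprQrQP  (last char: 'P')
  sorted[5] = QrQPQRRqP$RRrpr  (last char: 'r')
  sorted[6] = RRqP$RRrprQrQPQ  (last char: 'Q')
  sorted[7] = RRrprQrQPQRRqP$  (last char: '$')
  sorted[8] = RqP$RRrprQrQPQR  (last char: 'R')
  sorted[9] = RrprQrQPQRRqP$R  (last char: 'R')
  sorted[10] = prQrQPQRRqP$RRr  (last char: 'r')
  sorted[11] = qP$RRrprQrQPQRR  (last char: 'R')
  sorted[12] = rQPQRRqP$RRrprQ  (last char: 'Q')
  sorted[13] = rQrQPQRRqP$RRrp  (last char: 'p')
  sorted[14] = rprQrQPQRRqP$RR  (last char: 'R')
Last column: PqQrPrQ$RRrRQpR
Original string S is at sorted index 7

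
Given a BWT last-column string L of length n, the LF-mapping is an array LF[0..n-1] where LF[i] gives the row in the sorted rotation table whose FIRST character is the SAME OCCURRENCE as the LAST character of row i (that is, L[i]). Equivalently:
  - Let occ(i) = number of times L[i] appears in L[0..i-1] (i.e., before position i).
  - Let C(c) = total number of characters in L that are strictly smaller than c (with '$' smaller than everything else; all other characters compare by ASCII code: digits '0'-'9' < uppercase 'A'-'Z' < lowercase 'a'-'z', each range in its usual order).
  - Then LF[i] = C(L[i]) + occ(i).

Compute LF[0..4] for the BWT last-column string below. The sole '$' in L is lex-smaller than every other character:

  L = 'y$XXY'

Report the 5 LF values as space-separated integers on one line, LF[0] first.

Answer: 4 0 1 2 3

Derivation:
Char counts: '$':1, 'X':2, 'Y':1, 'y':1
C (first-col start): C('$')=0, C('X')=1, C('Y')=3, C('y')=4
L[0]='y': occ=0, LF[0]=C('y')+0=4+0=4
L[1]='$': occ=0, LF[1]=C('$')+0=0+0=0
L[2]='X': occ=0, LF[2]=C('X')+0=1+0=1
L[3]='X': occ=1, LF[3]=C('X')+1=1+1=2
L[4]='Y': occ=0, LF[4]=C('Y')+0=3+0=3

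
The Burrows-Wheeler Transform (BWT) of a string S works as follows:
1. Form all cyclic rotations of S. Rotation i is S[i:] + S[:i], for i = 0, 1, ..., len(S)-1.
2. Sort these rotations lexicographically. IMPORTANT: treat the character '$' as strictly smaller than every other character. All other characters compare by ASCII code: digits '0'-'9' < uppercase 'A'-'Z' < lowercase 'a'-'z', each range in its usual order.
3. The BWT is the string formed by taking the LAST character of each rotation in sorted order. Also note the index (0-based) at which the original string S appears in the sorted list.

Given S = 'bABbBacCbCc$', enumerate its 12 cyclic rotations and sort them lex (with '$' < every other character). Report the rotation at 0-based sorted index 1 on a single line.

All 12 rotations (rotation i = S[i:]+S[:i]):
  rot[0] = bABbBacCbCc$
  rot[1] = ABbBacCbCc$b
  rot[2] = BbBacCbCc$bA
  rot[3] = bBacCbCc$bAB
  rot[4] = BacCbCc$bABb
  rot[5] = acCbCc$bABbB
  rot[6] = cCbCc$bABbBa
  rot[7] = CbCc$bABbBac
  rot[8] = bCc$bABbBacC
  rot[9] = Cc$bABbBacCb
  rot[10] = c$bABbBacCbC
  rot[11] = $bABbBacCbCc
Sorted (with $ < everything):
  sorted[0] = $bABbBacCbCc
  sorted[1] = ABbBacCbCc$b
  sorted[2] = BacCbCc$bABb
  sorted[3] = BbBacCbCc$bA
  sorted[4] = CbCc$bABbBac
  sorted[5] = Cc$bABbBacCb
  sorted[6] = acCbCc$bABbB
  sorted[7] = bABbBacCbCc$
  sorted[8] = bBacCbCc$bAB
  sorted[9] = bCc$bABbBacC
  sorted[10] = c$bABbBacCbC
  sorted[11] = cCbCc$bABbBa
sorted[1] = ABbBacCbCc$b

Answer: ABbBacCbCc$b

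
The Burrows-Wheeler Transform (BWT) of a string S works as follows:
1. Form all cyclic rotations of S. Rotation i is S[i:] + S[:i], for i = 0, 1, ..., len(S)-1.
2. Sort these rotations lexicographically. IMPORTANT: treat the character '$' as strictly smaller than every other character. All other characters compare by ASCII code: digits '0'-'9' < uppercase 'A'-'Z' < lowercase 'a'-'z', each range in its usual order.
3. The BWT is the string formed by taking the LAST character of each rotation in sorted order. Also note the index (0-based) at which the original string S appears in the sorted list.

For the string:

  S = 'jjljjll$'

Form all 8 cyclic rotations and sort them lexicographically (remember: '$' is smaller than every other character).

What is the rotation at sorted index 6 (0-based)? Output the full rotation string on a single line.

Answer: ljjll$jj

Derivation:
All 8 rotations (rotation i = S[i:]+S[:i]):
  rot[0] = jjljjll$
  rot[1] = jljjll$j
  rot[2] = ljjll$jj
  rot[3] = jjll$jjl
  rot[4] = jll$jjlj
  rot[5] = ll$jjljj
  rot[6] = l$jjljjl
  rot[7] = $jjljjll
Sorted (with $ < everything):
  sorted[0] = $jjljjll
  sorted[1] = jjljjll$
  sorted[2] = jjll$jjl
  sorted[3] = jljjll$j
  sorted[4] = jll$jjlj
  sorted[5] = l$jjljjl
  sorted[6] = ljjll$jj
  sorted[7] = ll$jjljj
sorted[6] = ljjll$jj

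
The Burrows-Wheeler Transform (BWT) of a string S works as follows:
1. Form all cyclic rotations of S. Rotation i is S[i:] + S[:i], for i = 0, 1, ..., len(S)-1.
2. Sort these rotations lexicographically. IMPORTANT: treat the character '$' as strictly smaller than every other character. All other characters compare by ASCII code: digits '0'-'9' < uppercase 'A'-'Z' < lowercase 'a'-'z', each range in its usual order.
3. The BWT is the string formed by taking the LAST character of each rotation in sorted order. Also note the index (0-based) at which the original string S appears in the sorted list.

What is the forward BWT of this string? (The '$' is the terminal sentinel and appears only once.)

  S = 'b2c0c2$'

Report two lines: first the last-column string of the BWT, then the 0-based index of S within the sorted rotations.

All 7 rotations (rotation i = S[i:]+S[:i]):
  rot[0] = b2c0c2$
  rot[1] = 2c0c2$b
  rot[2] = c0c2$b2
  rot[3] = 0c2$b2c
  rot[4] = c2$b2c0
  rot[5] = 2$b2c0c
  rot[6] = $b2c0c2
Sorted (with $ < everything):
  sorted[0] = $b2c0c2  (last char: '2')
  sorted[1] = 0c2$b2c  (last char: 'c')
  sorted[2] = 2$b2c0c  (last char: 'c')
  sorted[3] = 2c0c2$b  (last char: 'b')
  sorted[4] = b2c0c2$  (last char: '$')
  sorted[5] = c0c2$b2  (last char: '2')
  sorted[6] = c2$b2c0  (last char: '0')
Last column: 2ccb$20
Original string S is at sorted index 4

Answer: 2ccb$20
4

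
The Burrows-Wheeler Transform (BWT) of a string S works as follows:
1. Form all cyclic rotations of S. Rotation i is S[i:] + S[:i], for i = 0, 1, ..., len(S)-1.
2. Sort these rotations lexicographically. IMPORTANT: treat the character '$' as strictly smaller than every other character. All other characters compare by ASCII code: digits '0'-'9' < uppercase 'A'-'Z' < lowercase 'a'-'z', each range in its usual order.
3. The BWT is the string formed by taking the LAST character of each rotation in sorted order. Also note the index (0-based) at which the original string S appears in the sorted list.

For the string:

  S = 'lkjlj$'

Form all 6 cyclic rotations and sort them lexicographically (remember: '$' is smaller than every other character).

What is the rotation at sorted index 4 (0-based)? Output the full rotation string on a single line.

All 6 rotations (rotation i = S[i:]+S[:i]):
  rot[0] = lkjlj$
  rot[1] = kjlj$l
  rot[2] = jlj$lk
  rot[3] = lj$lkj
  rot[4] = j$lkjl
  rot[5] = $lkjlj
Sorted (with $ < everything):
  sorted[0] = $lkjlj
  sorted[1] = j$lkjl
  sorted[2] = jlj$lk
  sorted[3] = kjlj$l
  sorted[4] = lj$lkj
  sorted[5] = lkjlj$
sorted[4] = lj$lkj

Answer: lj$lkj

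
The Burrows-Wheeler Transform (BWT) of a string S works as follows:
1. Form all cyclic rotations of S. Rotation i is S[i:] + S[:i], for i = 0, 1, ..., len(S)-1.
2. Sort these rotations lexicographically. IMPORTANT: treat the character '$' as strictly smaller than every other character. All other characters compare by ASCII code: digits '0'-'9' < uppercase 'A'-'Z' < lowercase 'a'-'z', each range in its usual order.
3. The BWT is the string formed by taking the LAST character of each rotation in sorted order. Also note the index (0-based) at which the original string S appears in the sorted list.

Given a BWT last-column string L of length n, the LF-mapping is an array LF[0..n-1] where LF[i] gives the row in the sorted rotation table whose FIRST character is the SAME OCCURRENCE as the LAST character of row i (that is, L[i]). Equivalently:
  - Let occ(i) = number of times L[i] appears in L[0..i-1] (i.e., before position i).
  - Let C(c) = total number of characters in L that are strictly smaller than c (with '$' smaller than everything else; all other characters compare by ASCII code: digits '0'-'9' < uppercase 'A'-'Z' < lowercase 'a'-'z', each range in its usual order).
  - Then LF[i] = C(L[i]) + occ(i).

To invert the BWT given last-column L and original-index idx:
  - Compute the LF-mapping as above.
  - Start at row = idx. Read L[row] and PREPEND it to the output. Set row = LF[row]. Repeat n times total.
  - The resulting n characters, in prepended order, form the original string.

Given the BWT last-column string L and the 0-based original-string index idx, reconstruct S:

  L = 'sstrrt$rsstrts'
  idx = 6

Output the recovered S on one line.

LF mapping: 5 6 10 1 2 11 0 3 7 8 12 4 13 9
Walk LF starting at row 6, prepending L[row]:
  step 1: row=6, L[6]='$', prepend. Next row=LF[6]=0
  step 2: row=0, L[0]='s', prepend. Next row=LF[0]=5
  step 3: row=5, L[5]='t', prepend. Next row=LF[5]=11
  step 4: row=11, L[11]='r', prepend. Next row=LF[11]=4
  step 5: row=4, L[4]='r', prepend. Next row=LF[4]=2
  step 6: row=2, L[2]='t', prepend. Next row=LF[2]=10
  step 7: row=10, L[10]='t', prepend. Next row=LF[10]=12
  step 8: row=12, L[12]='t', prepend. Next row=LF[12]=13
  step 9: row=13, L[13]='s', prepend. Next row=LF[13]=9
  step 10: row=9, L[9]='s', prepend. Next row=LF[9]=8
  step 11: row=8, L[8]='s', prepend. Next row=LF[8]=7
  step 12: row=7, L[7]='r', prepend. Next row=LF[7]=3
  step 13: row=3, L[3]='r', prepend. Next row=LF[3]=1
  step 14: row=1, L[1]='s', prepend. Next row=LF[1]=6
Reversed output: srrssstttrrts$

Answer: srrssstttrrts$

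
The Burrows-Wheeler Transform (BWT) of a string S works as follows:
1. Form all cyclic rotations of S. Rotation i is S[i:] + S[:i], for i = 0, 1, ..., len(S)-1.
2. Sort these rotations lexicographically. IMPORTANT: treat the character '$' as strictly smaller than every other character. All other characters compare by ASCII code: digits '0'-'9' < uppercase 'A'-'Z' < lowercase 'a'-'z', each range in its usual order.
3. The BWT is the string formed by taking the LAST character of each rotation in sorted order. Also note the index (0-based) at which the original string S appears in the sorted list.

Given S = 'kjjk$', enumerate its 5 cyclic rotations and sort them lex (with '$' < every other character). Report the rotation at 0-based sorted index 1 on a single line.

Answer: jjk$k

Derivation:
All 5 rotations (rotation i = S[i:]+S[:i]):
  rot[0] = kjjk$
  rot[1] = jjk$k
  rot[2] = jk$kj
  rot[3] = k$kjj
  rot[4] = $kjjk
Sorted (with $ < everything):
  sorted[0] = $kjjk
  sorted[1] = jjk$k
  sorted[2] = jk$kj
  sorted[3] = k$kjj
  sorted[4] = kjjk$
sorted[1] = jjk$k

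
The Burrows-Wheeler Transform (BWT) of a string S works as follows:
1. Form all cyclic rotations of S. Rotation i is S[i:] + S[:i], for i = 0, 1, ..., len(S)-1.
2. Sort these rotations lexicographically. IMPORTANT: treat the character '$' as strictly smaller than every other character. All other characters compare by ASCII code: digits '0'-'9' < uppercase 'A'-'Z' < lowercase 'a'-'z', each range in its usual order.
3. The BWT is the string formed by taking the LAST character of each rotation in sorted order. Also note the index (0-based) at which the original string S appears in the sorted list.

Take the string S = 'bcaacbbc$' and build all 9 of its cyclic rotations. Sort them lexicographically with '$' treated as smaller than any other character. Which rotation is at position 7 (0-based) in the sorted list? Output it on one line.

All 9 rotations (rotation i = S[i:]+S[:i]):
  rot[0] = bcaacbbc$
  rot[1] = caacbbc$b
  rot[2] = aacbbc$bc
  rot[3] = acbbc$bca
  rot[4] = cbbc$bcaa
  rot[5] = bbc$bcaac
  rot[6] = bc$bcaacb
  rot[7] = c$bcaacbb
  rot[8] = $bcaacbbc
Sorted (with $ < everything):
  sorted[0] = $bcaacbbc
  sorted[1] = aacbbc$bc
  sorted[2] = acbbc$bca
  sorted[3] = bbc$bcaac
  sorted[4] = bc$bcaacb
  sorted[5] = bcaacbbc$
  sorted[6] = c$bcaacbb
  sorted[7] = caacbbc$b
  sorted[8] = cbbc$bcaa
sorted[7] = caacbbc$b

Answer: caacbbc$b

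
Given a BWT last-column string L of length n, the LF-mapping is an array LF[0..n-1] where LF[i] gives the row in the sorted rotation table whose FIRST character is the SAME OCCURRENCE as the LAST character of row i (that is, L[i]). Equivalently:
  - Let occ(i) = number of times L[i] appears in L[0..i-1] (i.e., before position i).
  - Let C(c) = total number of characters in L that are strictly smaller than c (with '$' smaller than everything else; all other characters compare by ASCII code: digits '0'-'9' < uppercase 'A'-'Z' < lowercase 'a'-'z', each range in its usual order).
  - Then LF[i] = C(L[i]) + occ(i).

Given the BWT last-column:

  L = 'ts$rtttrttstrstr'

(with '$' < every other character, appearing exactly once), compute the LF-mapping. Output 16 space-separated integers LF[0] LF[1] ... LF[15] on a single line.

Char counts: '$':1, 'r':4, 's':3, 't':8
C (first-col start): C('$')=0, C('r')=1, C('s')=5, C('t')=8
L[0]='t': occ=0, LF[0]=C('t')+0=8+0=8
L[1]='s': occ=0, LF[1]=C('s')+0=5+0=5
L[2]='$': occ=0, LF[2]=C('$')+0=0+0=0
L[3]='r': occ=0, LF[3]=C('r')+0=1+0=1
L[4]='t': occ=1, LF[4]=C('t')+1=8+1=9
L[5]='t': occ=2, LF[5]=C('t')+2=8+2=10
L[6]='t': occ=3, LF[6]=C('t')+3=8+3=11
L[7]='r': occ=1, LF[7]=C('r')+1=1+1=2
L[8]='t': occ=4, LF[8]=C('t')+4=8+4=12
L[9]='t': occ=5, LF[9]=C('t')+5=8+5=13
L[10]='s': occ=1, LF[10]=C('s')+1=5+1=6
L[11]='t': occ=6, LF[11]=C('t')+6=8+6=14
L[12]='r': occ=2, LF[12]=C('r')+2=1+2=3
L[13]='s': occ=2, LF[13]=C('s')+2=5+2=7
L[14]='t': occ=7, LF[14]=C('t')+7=8+7=15
L[15]='r': occ=3, LF[15]=C('r')+3=1+3=4

Answer: 8 5 0 1 9 10 11 2 12 13 6 14 3 7 15 4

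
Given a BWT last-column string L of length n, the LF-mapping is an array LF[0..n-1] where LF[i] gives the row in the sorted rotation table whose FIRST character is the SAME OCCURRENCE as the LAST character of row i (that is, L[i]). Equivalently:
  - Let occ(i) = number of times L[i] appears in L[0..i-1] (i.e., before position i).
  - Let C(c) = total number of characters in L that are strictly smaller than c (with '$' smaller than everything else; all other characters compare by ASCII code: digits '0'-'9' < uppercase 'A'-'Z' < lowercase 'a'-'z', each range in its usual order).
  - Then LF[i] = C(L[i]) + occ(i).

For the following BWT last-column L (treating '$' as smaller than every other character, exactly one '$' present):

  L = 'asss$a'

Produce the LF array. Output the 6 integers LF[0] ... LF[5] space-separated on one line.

Char counts: '$':1, 'a':2, 's':3
C (first-col start): C('$')=0, C('a')=1, C('s')=3
L[0]='a': occ=0, LF[0]=C('a')+0=1+0=1
L[1]='s': occ=0, LF[1]=C('s')+0=3+0=3
L[2]='s': occ=1, LF[2]=C('s')+1=3+1=4
L[3]='s': occ=2, LF[3]=C('s')+2=3+2=5
L[4]='$': occ=0, LF[4]=C('$')+0=0+0=0
L[5]='a': occ=1, LF[5]=C('a')+1=1+1=2

Answer: 1 3 4 5 0 2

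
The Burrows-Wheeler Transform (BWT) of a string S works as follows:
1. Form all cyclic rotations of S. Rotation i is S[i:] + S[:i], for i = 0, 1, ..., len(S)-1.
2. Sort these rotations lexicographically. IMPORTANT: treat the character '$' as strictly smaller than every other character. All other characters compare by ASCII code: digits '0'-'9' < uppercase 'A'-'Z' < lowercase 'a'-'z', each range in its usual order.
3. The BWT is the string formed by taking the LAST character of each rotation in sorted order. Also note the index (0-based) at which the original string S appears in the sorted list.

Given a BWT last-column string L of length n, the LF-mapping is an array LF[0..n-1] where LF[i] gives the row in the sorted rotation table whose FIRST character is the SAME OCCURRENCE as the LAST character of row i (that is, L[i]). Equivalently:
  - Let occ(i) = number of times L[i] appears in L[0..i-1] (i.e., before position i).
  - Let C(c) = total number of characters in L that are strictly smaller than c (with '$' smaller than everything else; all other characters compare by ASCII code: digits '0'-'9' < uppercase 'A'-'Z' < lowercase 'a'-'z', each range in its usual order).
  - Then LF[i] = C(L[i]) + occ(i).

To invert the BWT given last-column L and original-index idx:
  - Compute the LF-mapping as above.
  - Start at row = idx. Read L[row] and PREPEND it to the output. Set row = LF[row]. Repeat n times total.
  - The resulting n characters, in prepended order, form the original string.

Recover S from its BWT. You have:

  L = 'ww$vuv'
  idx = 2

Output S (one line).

LF mapping: 4 5 0 2 1 3
Walk LF starting at row 2, prepending L[row]:
  step 1: row=2, L[2]='$', prepend. Next row=LF[2]=0
  step 2: row=0, L[0]='w', prepend. Next row=LF[0]=4
  step 3: row=4, L[4]='u', prepend. Next row=LF[4]=1
  step 4: row=1, L[1]='w', prepend. Next row=LF[1]=5
  step 5: row=5, L[5]='v', prepend. Next row=LF[5]=3
  step 6: row=3, L[3]='v', prepend. Next row=LF[3]=2
Reversed output: vvwuw$

Answer: vvwuw$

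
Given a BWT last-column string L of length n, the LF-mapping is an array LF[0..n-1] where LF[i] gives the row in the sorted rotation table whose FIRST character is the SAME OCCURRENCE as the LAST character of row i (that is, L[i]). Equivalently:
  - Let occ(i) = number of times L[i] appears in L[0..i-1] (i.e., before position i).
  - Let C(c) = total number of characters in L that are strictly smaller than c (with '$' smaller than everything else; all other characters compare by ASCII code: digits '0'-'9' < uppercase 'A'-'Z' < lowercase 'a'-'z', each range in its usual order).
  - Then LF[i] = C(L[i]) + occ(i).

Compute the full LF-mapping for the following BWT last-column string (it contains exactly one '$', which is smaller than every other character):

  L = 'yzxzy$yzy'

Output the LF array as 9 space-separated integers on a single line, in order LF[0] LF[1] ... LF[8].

Char counts: '$':1, 'x':1, 'y':4, 'z':3
C (first-col start): C('$')=0, C('x')=1, C('y')=2, C('z')=6
L[0]='y': occ=0, LF[0]=C('y')+0=2+0=2
L[1]='z': occ=0, LF[1]=C('z')+0=6+0=6
L[2]='x': occ=0, LF[2]=C('x')+0=1+0=1
L[3]='z': occ=1, LF[3]=C('z')+1=6+1=7
L[4]='y': occ=1, LF[4]=C('y')+1=2+1=3
L[5]='$': occ=0, LF[5]=C('$')+0=0+0=0
L[6]='y': occ=2, LF[6]=C('y')+2=2+2=4
L[7]='z': occ=2, LF[7]=C('z')+2=6+2=8
L[8]='y': occ=3, LF[8]=C('y')+3=2+3=5

Answer: 2 6 1 7 3 0 4 8 5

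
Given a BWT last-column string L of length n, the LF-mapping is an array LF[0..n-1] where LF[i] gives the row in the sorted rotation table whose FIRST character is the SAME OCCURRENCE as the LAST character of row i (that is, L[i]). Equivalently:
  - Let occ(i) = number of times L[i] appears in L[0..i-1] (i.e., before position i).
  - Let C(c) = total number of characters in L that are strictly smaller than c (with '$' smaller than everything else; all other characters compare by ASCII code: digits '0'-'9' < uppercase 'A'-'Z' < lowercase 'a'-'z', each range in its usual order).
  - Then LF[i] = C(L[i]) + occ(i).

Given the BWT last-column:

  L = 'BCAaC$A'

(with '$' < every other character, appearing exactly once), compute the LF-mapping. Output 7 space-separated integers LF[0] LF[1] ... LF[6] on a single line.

Answer: 3 4 1 6 5 0 2

Derivation:
Char counts: '$':1, 'A':2, 'B':1, 'C':2, 'a':1
C (first-col start): C('$')=0, C('A')=1, C('B')=3, C('C')=4, C('a')=6
L[0]='B': occ=0, LF[0]=C('B')+0=3+0=3
L[1]='C': occ=0, LF[1]=C('C')+0=4+0=4
L[2]='A': occ=0, LF[2]=C('A')+0=1+0=1
L[3]='a': occ=0, LF[3]=C('a')+0=6+0=6
L[4]='C': occ=1, LF[4]=C('C')+1=4+1=5
L[5]='$': occ=0, LF[5]=C('$')+0=0+0=0
L[6]='A': occ=1, LF[6]=C('A')+1=1+1=2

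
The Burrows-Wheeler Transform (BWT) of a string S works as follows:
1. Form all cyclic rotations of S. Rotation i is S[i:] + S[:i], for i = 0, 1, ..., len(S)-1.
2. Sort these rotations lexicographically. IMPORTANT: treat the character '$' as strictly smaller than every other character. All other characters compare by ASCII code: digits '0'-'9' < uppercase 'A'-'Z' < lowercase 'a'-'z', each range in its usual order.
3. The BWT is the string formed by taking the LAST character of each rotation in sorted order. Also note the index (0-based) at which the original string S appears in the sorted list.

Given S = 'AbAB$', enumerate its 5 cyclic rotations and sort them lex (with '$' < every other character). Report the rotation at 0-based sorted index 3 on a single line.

All 5 rotations (rotation i = S[i:]+S[:i]):
  rot[0] = AbAB$
  rot[1] = bAB$A
  rot[2] = AB$Ab
  rot[3] = B$AbA
  rot[4] = $AbAB
Sorted (with $ < everything):
  sorted[0] = $AbAB
  sorted[1] = AB$Ab
  sorted[2] = AbAB$
  sorted[3] = B$AbA
  sorted[4] = bAB$A
sorted[3] = B$AbA

Answer: B$AbA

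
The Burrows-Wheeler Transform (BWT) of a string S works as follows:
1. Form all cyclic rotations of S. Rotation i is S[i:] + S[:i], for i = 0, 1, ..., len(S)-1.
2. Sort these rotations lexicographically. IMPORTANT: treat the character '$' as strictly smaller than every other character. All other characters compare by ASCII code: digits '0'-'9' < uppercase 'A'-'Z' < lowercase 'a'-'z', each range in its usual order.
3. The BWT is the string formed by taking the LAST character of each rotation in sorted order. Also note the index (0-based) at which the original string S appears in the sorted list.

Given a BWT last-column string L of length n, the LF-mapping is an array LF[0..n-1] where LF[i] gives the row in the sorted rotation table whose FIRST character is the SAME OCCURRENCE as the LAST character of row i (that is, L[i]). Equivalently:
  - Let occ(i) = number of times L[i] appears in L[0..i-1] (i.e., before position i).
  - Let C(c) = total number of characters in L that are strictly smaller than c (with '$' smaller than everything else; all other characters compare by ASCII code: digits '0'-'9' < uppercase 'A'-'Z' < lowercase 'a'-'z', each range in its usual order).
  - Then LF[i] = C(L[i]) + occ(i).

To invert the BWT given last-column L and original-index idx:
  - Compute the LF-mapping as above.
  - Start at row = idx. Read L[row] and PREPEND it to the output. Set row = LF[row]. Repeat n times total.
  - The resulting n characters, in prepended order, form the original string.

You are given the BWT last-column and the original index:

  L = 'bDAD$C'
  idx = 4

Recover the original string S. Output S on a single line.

LF mapping: 5 3 1 4 0 2
Walk LF starting at row 4, prepending L[row]:
  step 1: row=4, L[4]='$', prepend. Next row=LF[4]=0
  step 2: row=0, L[0]='b', prepend. Next row=LF[0]=5
  step 3: row=5, L[5]='C', prepend. Next row=LF[5]=2
  step 4: row=2, L[2]='A', prepend. Next row=LF[2]=1
  step 5: row=1, L[1]='D', prepend. Next row=LF[1]=3
  step 6: row=3, L[3]='D', prepend. Next row=LF[3]=4
Reversed output: DDACb$

Answer: DDACb$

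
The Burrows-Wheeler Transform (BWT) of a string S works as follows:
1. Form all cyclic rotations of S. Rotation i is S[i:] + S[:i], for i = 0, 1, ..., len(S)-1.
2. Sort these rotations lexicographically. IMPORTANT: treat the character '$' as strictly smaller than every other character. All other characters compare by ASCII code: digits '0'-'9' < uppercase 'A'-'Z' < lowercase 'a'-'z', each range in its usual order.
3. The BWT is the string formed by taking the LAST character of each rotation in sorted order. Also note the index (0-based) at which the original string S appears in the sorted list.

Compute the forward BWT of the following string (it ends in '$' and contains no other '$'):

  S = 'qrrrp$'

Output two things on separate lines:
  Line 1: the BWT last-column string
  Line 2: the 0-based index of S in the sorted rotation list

Answer: pr$rrq
2

Derivation:
All 6 rotations (rotation i = S[i:]+S[:i]):
  rot[0] = qrrrp$
  rot[1] = rrrp$q
  rot[2] = rrp$qr
  rot[3] = rp$qrr
  rot[4] = p$qrrr
  rot[5] = $qrrrp
Sorted (with $ < everything):
  sorted[0] = $qrrrp  (last char: 'p')
  sorted[1] = p$qrrr  (last char: 'r')
  sorted[2] = qrrrp$  (last char: '$')
  sorted[3] = rp$qrr  (last char: 'r')
  sorted[4] = rrp$qr  (last char: 'r')
  sorted[5] = rrrp$q  (last char: 'q')
Last column: pr$rrq
Original string S is at sorted index 2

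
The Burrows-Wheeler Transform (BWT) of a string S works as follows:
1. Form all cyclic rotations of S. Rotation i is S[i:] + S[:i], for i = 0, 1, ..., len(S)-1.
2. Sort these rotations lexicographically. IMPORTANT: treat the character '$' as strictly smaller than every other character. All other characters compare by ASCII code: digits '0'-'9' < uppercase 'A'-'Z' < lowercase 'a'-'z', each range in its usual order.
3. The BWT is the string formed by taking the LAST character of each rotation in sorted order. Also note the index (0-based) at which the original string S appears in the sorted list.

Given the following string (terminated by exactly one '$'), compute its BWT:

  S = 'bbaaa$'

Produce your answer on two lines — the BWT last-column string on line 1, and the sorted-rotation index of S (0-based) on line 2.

Answer: aaabb$
5

Derivation:
All 6 rotations (rotation i = S[i:]+S[:i]):
  rot[0] = bbaaa$
  rot[1] = baaa$b
  rot[2] = aaa$bb
  rot[3] = aa$bba
  rot[4] = a$bbaa
  rot[5] = $bbaaa
Sorted (with $ < everything):
  sorted[0] = $bbaaa  (last char: 'a')
  sorted[1] = a$bbaa  (last char: 'a')
  sorted[2] = aa$bba  (last char: 'a')
  sorted[3] = aaa$bb  (last char: 'b')
  sorted[4] = baaa$b  (last char: 'b')
  sorted[5] = bbaaa$  (last char: '$')
Last column: aaabb$
Original string S is at sorted index 5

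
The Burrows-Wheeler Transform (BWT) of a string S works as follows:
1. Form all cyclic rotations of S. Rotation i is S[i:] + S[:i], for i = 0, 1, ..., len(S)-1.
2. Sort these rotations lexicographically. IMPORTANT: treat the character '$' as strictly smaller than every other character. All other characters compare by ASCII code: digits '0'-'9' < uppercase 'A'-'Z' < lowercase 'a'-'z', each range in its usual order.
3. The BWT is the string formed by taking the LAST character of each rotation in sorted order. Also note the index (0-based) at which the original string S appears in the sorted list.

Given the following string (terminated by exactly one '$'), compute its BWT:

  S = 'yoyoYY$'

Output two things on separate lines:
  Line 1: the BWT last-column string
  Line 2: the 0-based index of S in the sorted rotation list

Answer: YYoyyo$
6

Derivation:
All 7 rotations (rotation i = S[i:]+S[:i]):
  rot[0] = yoyoYY$
  rot[1] = oyoYY$y
  rot[2] = yoYY$yo
  rot[3] = oYY$yoy
  rot[4] = YY$yoyo
  rot[5] = Y$yoyoY
  rot[6] = $yoyoYY
Sorted (with $ < everything):
  sorted[0] = $yoyoYY  (last char: 'Y')
  sorted[1] = Y$yoyoY  (last char: 'Y')
  sorted[2] = YY$yoyo  (last char: 'o')
  sorted[3] = oYY$yoy  (last char: 'y')
  sorted[4] = oyoYY$y  (last char: 'y')
  sorted[5] = yoYY$yo  (last char: 'o')
  sorted[6] = yoyoYY$  (last char: '$')
Last column: YYoyyo$
Original string S is at sorted index 6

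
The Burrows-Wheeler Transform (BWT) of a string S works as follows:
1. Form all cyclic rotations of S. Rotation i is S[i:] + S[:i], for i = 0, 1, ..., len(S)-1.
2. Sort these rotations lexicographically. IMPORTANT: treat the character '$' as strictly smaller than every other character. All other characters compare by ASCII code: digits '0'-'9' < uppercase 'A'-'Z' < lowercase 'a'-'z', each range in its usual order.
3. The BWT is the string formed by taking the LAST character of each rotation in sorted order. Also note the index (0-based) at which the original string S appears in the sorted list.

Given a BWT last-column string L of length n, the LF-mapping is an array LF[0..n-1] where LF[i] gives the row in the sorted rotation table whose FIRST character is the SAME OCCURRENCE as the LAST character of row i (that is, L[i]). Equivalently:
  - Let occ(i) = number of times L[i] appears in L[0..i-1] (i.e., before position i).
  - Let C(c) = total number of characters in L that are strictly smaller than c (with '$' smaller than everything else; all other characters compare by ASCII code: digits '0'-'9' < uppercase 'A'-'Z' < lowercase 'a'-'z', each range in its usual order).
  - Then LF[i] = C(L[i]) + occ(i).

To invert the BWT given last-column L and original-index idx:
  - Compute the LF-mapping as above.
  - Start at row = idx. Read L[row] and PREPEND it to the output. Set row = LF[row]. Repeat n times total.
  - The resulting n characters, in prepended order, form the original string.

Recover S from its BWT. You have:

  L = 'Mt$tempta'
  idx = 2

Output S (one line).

Answer: attemptM$

Derivation:
LF mapping: 1 6 0 7 3 4 5 8 2
Walk LF starting at row 2, prepending L[row]:
  step 1: row=2, L[2]='$', prepend. Next row=LF[2]=0
  step 2: row=0, L[0]='M', prepend. Next row=LF[0]=1
  step 3: row=1, L[1]='t', prepend. Next row=LF[1]=6
  step 4: row=6, L[6]='p', prepend. Next row=LF[6]=5
  step 5: row=5, L[5]='m', prepend. Next row=LF[5]=4
  step 6: row=4, L[4]='e', prepend. Next row=LF[4]=3
  step 7: row=3, L[3]='t', prepend. Next row=LF[3]=7
  step 8: row=7, L[7]='t', prepend. Next row=LF[7]=8
  step 9: row=8, L[8]='a', prepend. Next row=LF[8]=2
Reversed output: attemptM$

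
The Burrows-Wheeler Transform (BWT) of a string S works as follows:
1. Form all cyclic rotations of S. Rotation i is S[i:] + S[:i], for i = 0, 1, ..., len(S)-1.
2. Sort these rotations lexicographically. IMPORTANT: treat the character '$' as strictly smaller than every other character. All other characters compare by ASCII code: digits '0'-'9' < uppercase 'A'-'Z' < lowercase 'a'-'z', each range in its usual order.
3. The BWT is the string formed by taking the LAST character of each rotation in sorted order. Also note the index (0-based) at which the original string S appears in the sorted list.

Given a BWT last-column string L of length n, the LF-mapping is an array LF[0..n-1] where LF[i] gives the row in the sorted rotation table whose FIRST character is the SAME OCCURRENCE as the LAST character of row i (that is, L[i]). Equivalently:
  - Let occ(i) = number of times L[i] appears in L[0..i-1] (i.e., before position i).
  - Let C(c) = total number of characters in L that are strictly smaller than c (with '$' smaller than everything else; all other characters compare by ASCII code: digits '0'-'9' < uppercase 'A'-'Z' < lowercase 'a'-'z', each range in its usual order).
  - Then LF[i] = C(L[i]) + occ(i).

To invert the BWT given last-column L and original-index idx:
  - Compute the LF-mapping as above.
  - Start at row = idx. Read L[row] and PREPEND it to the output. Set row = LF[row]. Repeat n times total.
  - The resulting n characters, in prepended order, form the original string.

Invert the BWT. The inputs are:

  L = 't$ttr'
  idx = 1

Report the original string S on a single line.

Answer: rttt$

Derivation:
LF mapping: 2 0 3 4 1
Walk LF starting at row 1, prepending L[row]:
  step 1: row=1, L[1]='$', prepend. Next row=LF[1]=0
  step 2: row=0, L[0]='t', prepend. Next row=LF[0]=2
  step 3: row=2, L[2]='t', prepend. Next row=LF[2]=3
  step 4: row=3, L[3]='t', prepend. Next row=LF[3]=4
  step 5: row=4, L[4]='r', prepend. Next row=LF[4]=1
Reversed output: rttt$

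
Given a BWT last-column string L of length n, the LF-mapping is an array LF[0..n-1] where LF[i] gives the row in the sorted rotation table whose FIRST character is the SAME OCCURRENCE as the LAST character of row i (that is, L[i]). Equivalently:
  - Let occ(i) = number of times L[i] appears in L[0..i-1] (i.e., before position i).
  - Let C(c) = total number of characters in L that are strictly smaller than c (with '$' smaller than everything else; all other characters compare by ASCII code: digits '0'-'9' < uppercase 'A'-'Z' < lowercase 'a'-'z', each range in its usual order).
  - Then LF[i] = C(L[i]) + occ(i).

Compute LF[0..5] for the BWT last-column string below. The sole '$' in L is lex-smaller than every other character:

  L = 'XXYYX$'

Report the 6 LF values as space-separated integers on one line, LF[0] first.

Char counts: '$':1, 'X':3, 'Y':2
C (first-col start): C('$')=0, C('X')=1, C('Y')=4
L[0]='X': occ=0, LF[0]=C('X')+0=1+0=1
L[1]='X': occ=1, LF[1]=C('X')+1=1+1=2
L[2]='Y': occ=0, LF[2]=C('Y')+0=4+0=4
L[3]='Y': occ=1, LF[3]=C('Y')+1=4+1=5
L[4]='X': occ=2, LF[4]=C('X')+2=1+2=3
L[5]='$': occ=0, LF[5]=C('$')+0=0+0=0

Answer: 1 2 4 5 3 0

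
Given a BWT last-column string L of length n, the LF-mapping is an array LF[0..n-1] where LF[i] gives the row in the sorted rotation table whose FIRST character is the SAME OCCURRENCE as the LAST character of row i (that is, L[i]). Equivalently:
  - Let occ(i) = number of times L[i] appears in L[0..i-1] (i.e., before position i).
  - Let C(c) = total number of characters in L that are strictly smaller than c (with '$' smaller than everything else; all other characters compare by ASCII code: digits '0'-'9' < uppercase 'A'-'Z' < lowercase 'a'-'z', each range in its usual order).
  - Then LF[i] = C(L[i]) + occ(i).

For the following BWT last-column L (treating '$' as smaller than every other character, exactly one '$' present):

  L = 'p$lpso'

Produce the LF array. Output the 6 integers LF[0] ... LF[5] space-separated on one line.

Answer: 3 0 1 4 5 2

Derivation:
Char counts: '$':1, 'l':1, 'o':1, 'p':2, 's':1
C (first-col start): C('$')=0, C('l')=1, C('o')=2, C('p')=3, C('s')=5
L[0]='p': occ=0, LF[0]=C('p')+0=3+0=3
L[1]='$': occ=0, LF[1]=C('$')+0=0+0=0
L[2]='l': occ=0, LF[2]=C('l')+0=1+0=1
L[3]='p': occ=1, LF[3]=C('p')+1=3+1=4
L[4]='s': occ=0, LF[4]=C('s')+0=5+0=5
L[5]='o': occ=0, LF[5]=C('o')+0=2+0=2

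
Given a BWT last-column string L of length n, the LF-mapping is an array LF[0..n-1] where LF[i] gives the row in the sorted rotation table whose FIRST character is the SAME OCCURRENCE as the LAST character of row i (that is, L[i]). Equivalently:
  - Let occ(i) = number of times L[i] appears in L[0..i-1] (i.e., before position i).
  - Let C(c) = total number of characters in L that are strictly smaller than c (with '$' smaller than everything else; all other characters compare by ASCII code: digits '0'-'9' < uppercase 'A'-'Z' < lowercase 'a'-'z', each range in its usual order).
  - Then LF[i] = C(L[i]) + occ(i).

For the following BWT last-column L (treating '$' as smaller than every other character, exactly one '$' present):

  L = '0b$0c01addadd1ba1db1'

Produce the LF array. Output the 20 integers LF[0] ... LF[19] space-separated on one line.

Answer: 1 11 0 2 14 3 4 8 15 16 9 17 18 5 12 10 6 19 13 7

Derivation:
Char counts: '$':1, '0':3, '1':4, 'a':3, 'b':3, 'c':1, 'd':5
C (first-col start): C('$')=0, C('0')=1, C('1')=4, C('a')=8, C('b')=11, C('c')=14, C('d')=15
L[0]='0': occ=0, LF[0]=C('0')+0=1+0=1
L[1]='b': occ=0, LF[1]=C('b')+0=11+0=11
L[2]='$': occ=0, LF[2]=C('$')+0=0+0=0
L[3]='0': occ=1, LF[3]=C('0')+1=1+1=2
L[4]='c': occ=0, LF[4]=C('c')+0=14+0=14
L[5]='0': occ=2, LF[5]=C('0')+2=1+2=3
L[6]='1': occ=0, LF[6]=C('1')+0=4+0=4
L[7]='a': occ=0, LF[7]=C('a')+0=8+0=8
L[8]='d': occ=0, LF[8]=C('d')+0=15+0=15
L[9]='d': occ=1, LF[9]=C('d')+1=15+1=16
L[10]='a': occ=1, LF[10]=C('a')+1=8+1=9
L[11]='d': occ=2, LF[11]=C('d')+2=15+2=17
L[12]='d': occ=3, LF[12]=C('d')+3=15+3=18
L[13]='1': occ=1, LF[13]=C('1')+1=4+1=5
L[14]='b': occ=1, LF[14]=C('b')+1=11+1=12
L[15]='a': occ=2, LF[15]=C('a')+2=8+2=10
L[16]='1': occ=2, LF[16]=C('1')+2=4+2=6
L[17]='d': occ=4, LF[17]=C('d')+4=15+4=19
L[18]='b': occ=2, LF[18]=C('b')+2=11+2=13
L[19]='1': occ=3, LF[19]=C('1')+3=4+3=7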